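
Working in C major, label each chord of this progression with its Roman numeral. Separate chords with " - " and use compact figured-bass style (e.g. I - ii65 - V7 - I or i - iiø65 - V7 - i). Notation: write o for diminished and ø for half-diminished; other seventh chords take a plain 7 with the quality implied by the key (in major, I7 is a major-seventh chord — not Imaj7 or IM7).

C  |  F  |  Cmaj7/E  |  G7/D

C: root C is the tonic; major triad there is I.
F: major triad on F = scale degree 4 → IV.
Cmaj7/E: major seventh chord on C = scale degree 1 → I65.
G7/D: dominant seventh chord on G = scale degree 5 → V43.

I - IV - I65 - V43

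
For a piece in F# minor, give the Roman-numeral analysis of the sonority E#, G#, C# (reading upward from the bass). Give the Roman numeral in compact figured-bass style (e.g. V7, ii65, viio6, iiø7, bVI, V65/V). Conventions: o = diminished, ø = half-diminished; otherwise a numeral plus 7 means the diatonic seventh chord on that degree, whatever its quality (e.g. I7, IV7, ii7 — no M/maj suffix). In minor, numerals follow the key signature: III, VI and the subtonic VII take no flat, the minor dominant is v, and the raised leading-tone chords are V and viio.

The pitches C#-E#-G# form a major triad rooted on C#.
In F# minor, C# is the dominant; the diatonic major triad there is V.
With E# in the bass the chord is in first inversion, so the figured bass is 6.

V6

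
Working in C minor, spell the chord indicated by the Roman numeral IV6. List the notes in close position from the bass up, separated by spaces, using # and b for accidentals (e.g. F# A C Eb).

Scale degree 4 in C minor is F; here the chord built on it is altered to a major triad. IV6 is the major subdominant, borrowed from the parallel major.
So the chord is F-A-C, a major triad.
With the 6 figure the chord is in first inversion; from the bass A upward in close position it reads A-C-F.

A C F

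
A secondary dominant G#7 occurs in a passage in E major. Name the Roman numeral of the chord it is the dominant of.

vi

The chord is a dominant seventh chord on G#.
A dominant resolves down a perfect fifth: G# → C#. In E major, C# is scale degree 6, i.e. vi.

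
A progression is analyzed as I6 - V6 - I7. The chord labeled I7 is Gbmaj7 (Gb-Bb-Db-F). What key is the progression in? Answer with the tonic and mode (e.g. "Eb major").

Gb major

The chord Gbmaj7 is a major seventh chord rooted on Gb; its label is I7.
If Gb is scale degree 1 and the mode makes that degree carry a major seventh chord, the tonic is Gb and the mode is major.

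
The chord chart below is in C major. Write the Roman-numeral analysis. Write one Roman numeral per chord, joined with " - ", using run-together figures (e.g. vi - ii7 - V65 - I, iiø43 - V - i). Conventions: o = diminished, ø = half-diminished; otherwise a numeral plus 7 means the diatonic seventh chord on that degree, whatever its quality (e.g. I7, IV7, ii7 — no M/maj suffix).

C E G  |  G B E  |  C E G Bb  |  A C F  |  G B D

C-E-G has root C, degree 1 in C major, so I.
G-B-E has root E, degree 3 in C major, so iii6.
C-E-G-Bb is the secondary dominant of IV (dominant seventh chord on C): V7/IV.
A-C-F: major triad on F = scale degree 4 → IV6.
G-B-D: root G is the dominant; major triad there is V.

I - iii6 - V7/IV - IV6 - V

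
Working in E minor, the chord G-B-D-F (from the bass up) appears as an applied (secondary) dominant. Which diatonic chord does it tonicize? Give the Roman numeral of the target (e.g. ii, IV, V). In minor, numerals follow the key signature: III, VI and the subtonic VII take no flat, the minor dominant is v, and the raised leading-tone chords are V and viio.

VI

The chord is a dominant seventh chord on G.
A dominant resolves down a perfect fifth: G → C. In E minor, C is scale degree 6, i.e. VI.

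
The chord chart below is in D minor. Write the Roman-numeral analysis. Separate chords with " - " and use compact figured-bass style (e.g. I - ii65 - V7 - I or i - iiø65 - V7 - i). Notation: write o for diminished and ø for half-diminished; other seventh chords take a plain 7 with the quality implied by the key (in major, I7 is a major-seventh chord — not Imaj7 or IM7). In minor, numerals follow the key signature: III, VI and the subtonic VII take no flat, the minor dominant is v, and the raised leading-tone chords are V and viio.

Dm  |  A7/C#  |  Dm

Dm: minor triad on D = scale degree 1 → i.
A7/C#: dominant seventh chord on A = scale degree 5 → V65.
Dm: root D is the tonic; minor triad there is i.

i - V65 - i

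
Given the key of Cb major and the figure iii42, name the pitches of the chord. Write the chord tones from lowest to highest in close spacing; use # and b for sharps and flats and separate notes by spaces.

The numeral's case and figure indicate a minor seventh chord. In Cb major its root, the mediant, is Eb.
Stacking thirds from Eb gives Eb-Gb-Bb-Db.
With the 42 figure the chord is in third inversion; from the bass Db upward in close position it reads Db-Eb-Gb-Bb.

Db Eb Gb Bb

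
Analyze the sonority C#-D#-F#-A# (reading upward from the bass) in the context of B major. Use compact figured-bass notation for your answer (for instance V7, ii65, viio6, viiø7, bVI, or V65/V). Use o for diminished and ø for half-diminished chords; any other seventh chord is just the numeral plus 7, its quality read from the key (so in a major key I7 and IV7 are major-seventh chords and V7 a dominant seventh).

iii42

Stacked in thirds the chord is D#-F#-A#-C#: a minor seventh chord on D#.
In B major, D# is the mediant; the diatonic minor seventh chord there is iii7.
With C# in the bass the chord is in third inversion, so the figured bass is 42.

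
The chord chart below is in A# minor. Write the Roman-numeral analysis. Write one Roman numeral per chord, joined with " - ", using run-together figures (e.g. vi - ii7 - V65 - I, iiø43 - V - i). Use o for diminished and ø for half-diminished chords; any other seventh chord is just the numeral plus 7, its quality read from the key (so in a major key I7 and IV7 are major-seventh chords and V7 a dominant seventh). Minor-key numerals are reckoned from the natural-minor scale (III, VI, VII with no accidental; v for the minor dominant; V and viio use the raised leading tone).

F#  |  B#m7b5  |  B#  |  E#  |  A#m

VI - iiø7 - V/V - V - i

F# has root F#, degree 6 in A# minor, so VI.
B#m7b5 has root B#, degree 2 in A# minor, so iiø7.
B#: chromatic; B# is V of V, so V/V.
E#: major triad on E# = scale degree 5 → V.
A#m: minor triad on A# = scale degree 1 → i.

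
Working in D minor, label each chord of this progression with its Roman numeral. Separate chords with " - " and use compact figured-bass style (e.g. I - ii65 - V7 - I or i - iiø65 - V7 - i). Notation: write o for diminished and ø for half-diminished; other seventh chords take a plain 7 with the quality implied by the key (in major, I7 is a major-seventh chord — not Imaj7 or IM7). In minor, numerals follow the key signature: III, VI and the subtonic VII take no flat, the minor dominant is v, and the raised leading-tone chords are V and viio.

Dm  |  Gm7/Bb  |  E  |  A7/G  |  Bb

Dm: minor triad on D = scale degree 1 → i.
Gm7/Bb has root G, degree 4 in D minor, so iv65.
E is the secondary dominant of V (major triad on E): V/V.
A7/G: dominant seventh chord on A = scale degree 5 → V42.
Bb: major triad on Bb = scale degree 6 → VI.

i - iv65 - V/V - V42 - VI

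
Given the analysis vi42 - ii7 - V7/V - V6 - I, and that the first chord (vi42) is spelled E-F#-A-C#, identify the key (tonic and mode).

A major

The chord F#m7/E is a minor seventh chord rooted on F#; its label is vi42.
If F# is scale degree 6 and the mode makes that degree carry a minor seventh chord, the tonic is A and the mode is major.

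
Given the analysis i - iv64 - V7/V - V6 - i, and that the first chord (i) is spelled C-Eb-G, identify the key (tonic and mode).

i is given as C-Eb-G — a minor triad with root C.
If C is scale degree 1 and the mode makes that degree carry a minor triad, the tonic is C and the mode is minor.

C minor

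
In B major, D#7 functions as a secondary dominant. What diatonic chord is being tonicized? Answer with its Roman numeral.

The chord is a dominant seventh chord on D#.
A dominant resolves down a perfect fifth: D# → G#. In B major, G# is scale degree 6, i.e. vi.

vi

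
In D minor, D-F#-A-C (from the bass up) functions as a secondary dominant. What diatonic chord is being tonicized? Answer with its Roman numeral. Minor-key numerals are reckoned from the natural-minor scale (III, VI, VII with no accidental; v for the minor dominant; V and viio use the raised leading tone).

The chord is a dominant seventh chord on D.
A dominant resolves down a perfect fifth: D → G. In D minor, G is scale degree 4, i.e. iv.

iv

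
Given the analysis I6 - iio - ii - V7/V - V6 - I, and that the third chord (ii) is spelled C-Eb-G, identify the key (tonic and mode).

Bb major

The anchor chord is a minor triad on C, labeled ii.
ii on C implies C is the supertonic; that puts the tonic at Bb, and the lowercase numeral fits major mode.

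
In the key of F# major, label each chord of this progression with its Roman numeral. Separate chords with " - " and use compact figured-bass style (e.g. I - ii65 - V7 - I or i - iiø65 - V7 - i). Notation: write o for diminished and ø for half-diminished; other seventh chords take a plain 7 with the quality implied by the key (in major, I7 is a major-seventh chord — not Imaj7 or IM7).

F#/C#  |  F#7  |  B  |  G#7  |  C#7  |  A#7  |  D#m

I64 - V7/IV - IV - V7/V - V7 - V7/vi - vi

F#/C#: root F# is the tonic; major triad there is I64.
F#7 is the secondary dominant of IV (dominant seventh chord on F#): V7/IV.
B: major triad on B = scale degree 4 → IV.
G#7 is the secondary dominant of V (dominant seventh chord on G#): V7/V.
C#7 has root C#, degree 5 in F# major, so V7.
A#7 is the secondary dominant of vi (dominant seventh chord on A#): V7/vi.
D#m: root D# is the submediant; minor triad there is vi.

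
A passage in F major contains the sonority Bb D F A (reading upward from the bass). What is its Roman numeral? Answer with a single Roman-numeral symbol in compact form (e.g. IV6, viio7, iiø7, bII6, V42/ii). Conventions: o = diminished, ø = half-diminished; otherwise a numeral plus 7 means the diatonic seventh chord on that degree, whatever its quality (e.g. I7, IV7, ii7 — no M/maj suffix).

IV7

Stacked in thirds the chord is Bb-D-F-A: a major seventh chord on Bb.
Bb is scale degree 4 in F major, and a major seventh chord on that degree is written IV7.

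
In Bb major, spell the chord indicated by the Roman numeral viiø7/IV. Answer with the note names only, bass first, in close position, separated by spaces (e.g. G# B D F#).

D F Ab C

viiø7/IV is a secondary leading-tone chord. The target IV is Eb in Bb major; the applied chord is rooted a semitone below, on D.
Building a half-diminished seventh chord on D gives D-F-Ab-C.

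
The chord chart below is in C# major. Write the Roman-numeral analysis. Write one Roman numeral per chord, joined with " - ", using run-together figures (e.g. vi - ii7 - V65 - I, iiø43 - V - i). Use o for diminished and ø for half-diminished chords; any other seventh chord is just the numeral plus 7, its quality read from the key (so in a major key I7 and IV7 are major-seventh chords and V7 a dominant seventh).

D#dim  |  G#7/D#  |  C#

iio - V43 - I

D#dim is non-diatonic — iio, a mixture chord from C# minor.
G#7/D# has root G#, degree 5 in C# major, so V43.
C# has root C#, degree 1 in C# major, so I.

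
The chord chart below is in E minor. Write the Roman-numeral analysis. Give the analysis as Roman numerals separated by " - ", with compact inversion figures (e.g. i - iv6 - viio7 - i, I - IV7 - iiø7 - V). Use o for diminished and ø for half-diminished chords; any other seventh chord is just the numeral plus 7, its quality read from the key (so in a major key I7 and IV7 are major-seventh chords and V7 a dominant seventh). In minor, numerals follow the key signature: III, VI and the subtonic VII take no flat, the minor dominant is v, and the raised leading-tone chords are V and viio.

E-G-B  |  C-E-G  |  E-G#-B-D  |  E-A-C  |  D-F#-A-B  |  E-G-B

E-G-B has root E, degree 1 in E minor, so i.
C-E-G: major triad on C = scale degree 6 → VI.
E-G#-B-D is the secondary dominant of iv (dominant seventh chord on E): V7/iv.
E-A-C: root A is the subdominant; minor triad there is iv64.
D-F#-A-B has root B, degree 5 in E minor, so v65.
E-G-B: root E is the tonic; minor triad there is i.

i - VI - V7/iv - iv64 - v65 - i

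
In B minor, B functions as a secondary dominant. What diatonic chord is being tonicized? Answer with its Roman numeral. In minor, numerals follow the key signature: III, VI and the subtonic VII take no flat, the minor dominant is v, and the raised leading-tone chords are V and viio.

iv

The chord is a major triad on B.
A dominant resolves down a perfect fifth: B → E. In B minor, E is scale degree 4, i.e. iv.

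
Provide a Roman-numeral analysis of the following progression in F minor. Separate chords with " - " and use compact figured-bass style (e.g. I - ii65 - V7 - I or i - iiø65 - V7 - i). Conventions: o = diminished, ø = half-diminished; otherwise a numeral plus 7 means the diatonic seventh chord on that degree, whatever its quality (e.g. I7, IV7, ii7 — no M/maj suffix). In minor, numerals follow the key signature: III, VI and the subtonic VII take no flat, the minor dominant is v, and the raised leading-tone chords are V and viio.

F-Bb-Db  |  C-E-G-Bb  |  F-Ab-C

iv64 - V7 - i

F-Bb-Db has root Bb, degree 4 in F minor, so iv64.
C-E-G-Bb has root C, degree 5 in F minor, so V7.
F-Ab-C: minor triad on F = scale degree 1 → i.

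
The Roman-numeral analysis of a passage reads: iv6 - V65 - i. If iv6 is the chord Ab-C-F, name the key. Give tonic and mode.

The anchor chord is a minor triad on F, labeled iv6.
If F is scale degree 4 and the mode makes that degree carry a minor triad, the tonic is C and the mode is minor.

C minor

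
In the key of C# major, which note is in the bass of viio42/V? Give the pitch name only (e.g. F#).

The applied chord viio42/V is rooted on F##: F##-A#-C#-E.
The figure 42 means third inversion — the seventh is in the bass.

E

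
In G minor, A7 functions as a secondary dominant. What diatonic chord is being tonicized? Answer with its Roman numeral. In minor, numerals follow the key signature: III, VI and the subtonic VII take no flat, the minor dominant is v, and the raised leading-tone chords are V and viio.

V

The chord is a dominant seventh chord on A.
A dominant resolves down a perfect fifth: A → D. In G minor, D is scale degree 5, i.e. V.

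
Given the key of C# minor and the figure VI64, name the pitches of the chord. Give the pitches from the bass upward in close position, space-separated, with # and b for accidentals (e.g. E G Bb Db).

E A C#

In C# minor, scale degree 6 is A, and the diatonic chord built there is a major triad.
Stacking thirds from A gives A-C#-E.
With the 64 figure the chord is in second inversion; from the bass E upward in close position it reads E-A-C#.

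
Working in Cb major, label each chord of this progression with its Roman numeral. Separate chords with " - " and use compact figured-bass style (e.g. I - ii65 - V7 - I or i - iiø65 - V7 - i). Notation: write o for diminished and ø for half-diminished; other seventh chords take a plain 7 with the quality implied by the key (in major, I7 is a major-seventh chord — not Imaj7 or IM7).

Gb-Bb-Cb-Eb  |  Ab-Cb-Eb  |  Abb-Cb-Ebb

I43 - vi - bVI

Gb-Bb-Cb-Eb: root Cb is the tonic; major seventh chord there is I43.
Ab-Cb-Eb has root Ab, degree 6 in Cb major, so vi.
Abb-Cb-Ebb: major triad on Abb — chromatic; bVI (borrowed from the parallel minor).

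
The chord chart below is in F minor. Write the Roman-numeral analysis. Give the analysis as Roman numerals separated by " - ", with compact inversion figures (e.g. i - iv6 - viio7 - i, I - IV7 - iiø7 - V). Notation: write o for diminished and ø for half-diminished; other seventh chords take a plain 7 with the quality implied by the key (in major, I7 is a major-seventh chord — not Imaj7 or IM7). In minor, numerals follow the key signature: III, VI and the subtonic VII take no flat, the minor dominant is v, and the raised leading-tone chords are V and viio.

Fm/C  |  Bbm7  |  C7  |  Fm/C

Fm/C: minor triad on F = scale degree 1 → i64.
Bbm7: root Bb is the subdominant; minor seventh chord there is iv7.
C7: root C is the dominant; dominant seventh chord there is V7.
Fm/C: root F is the tonic; minor triad there is i64.

i64 - iv7 - V7 - i64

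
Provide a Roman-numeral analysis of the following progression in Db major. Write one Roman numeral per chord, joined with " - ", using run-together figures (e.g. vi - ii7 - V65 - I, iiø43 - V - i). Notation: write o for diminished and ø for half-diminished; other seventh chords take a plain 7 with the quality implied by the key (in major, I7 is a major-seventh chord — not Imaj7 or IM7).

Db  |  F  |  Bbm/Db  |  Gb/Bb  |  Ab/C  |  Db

I - V/vi - vi6 - IV6 - V6 - I

Db: root Db is the tonic; major triad there is I.
F: chromatic; F is V of vi, so V/vi.
Bbm/Db has root Bb, degree 6 in Db major, so vi6.
Gb/Bb: root Gb is the subdominant; major triad there is IV6.
Ab/C: major triad on Ab = scale degree 5 → V6.
Db: root Db is the tonic; major triad there is I.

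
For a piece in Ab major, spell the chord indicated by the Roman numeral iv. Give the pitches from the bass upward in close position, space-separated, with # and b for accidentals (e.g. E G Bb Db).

Db Fb Ab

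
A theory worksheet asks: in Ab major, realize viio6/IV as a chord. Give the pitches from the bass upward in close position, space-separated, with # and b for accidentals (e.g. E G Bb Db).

Eb Gb C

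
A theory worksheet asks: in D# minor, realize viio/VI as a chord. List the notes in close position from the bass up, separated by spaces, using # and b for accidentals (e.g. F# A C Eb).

viio/VI is a secondary leading-tone chord. The target VI is B in D# minor; the applied chord is rooted a semitone below, on A#.
Building a diminished triad on A# gives A#-C#-E.

A# C# E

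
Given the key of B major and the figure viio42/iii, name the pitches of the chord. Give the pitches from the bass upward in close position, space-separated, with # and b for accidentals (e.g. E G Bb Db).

B C## E# G#

viio42/iii is a secondary leading-tone chord. The target iii is D# in B major; the applied chord is rooted a semitone below, on C##.
Building a fully diminished seventh chord on C## gives C##-E#-G#-B.
With the 42 figure the chord is in third inversion; from the bass B upward in close position it reads B-C##-E#-G#.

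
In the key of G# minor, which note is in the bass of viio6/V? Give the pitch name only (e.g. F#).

The applied chord viio6/V is rooted on C##: C##-E#-G#.
The figure 6 means first inversion — the third is in the bass.

E#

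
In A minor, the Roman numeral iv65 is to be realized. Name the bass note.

F

iv in A minor has root D; the chord is D-F-A-C.
The figure 65 means first inversion — the third is in the bass.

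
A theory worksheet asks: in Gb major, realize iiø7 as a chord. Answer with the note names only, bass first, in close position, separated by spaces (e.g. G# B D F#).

iiø7 is the half-diminished supertonic seventh, borrowed from the parallel minor. In Gb major that root is Ab.
So the chord is Ab-Cb-Ebb-Gb, a half-diminished seventh chord.

Ab Cb Ebb Gb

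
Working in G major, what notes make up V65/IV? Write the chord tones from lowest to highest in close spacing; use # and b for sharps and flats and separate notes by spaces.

B D F G

The slash means an applied dominant: we want the dominant of IV. In G major, IV is C major, and its dominant is built on G.
Building a dominant seventh chord on G gives G-B-D-F.
With the 65 figure the chord is in first inversion; from the bass B upward in close position it reads B-D-F-G.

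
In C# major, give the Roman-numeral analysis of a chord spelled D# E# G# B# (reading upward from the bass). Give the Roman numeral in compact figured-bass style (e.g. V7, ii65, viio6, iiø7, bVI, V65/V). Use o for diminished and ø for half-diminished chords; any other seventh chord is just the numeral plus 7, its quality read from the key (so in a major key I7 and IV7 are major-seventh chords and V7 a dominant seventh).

iii42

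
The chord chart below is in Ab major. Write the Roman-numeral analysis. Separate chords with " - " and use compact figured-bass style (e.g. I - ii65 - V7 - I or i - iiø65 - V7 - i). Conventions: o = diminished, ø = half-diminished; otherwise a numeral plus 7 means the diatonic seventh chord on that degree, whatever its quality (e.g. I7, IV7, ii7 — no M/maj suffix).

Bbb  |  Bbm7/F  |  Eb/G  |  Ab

Bbb is non-diatonic — a major triad on the lowered supertonic (Bbb): the Neapolitan chord, bII.
Bbm7/F has root Bb, degree 2 in Ab major, so ii43.
Eb/G: root Eb is the dominant; major triad there is V6.
Ab: major triad on Ab = scale degree 1 → I.

bII - ii43 - V6 - I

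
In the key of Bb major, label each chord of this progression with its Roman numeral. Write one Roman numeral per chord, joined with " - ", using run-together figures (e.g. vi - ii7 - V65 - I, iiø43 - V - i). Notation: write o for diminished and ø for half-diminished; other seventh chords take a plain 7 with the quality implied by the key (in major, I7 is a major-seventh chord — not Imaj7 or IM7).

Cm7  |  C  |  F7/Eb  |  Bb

ii7 - V/V - V42 - I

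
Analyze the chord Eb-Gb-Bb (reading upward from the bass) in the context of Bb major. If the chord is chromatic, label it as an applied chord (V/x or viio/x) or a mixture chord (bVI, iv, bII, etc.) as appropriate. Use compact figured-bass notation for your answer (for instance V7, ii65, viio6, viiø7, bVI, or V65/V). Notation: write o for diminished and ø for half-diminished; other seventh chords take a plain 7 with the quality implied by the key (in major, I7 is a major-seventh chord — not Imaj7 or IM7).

The pitches Eb-Gb-Bb form a minor triad rooted on Eb.
Eb is the fourth degree of Bb major. This is the minor subdominant, borrowed from the parallel minor.

iv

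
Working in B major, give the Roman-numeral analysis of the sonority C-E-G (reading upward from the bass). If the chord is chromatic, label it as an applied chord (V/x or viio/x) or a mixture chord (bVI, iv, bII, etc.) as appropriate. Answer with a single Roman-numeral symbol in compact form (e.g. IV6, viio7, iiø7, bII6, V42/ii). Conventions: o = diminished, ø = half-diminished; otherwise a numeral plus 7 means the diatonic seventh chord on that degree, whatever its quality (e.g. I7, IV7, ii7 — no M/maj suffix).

Stacked in thirds the chord is C-E-G: a major triad on C.
C is the lowered second degree of B major (diatonic 2 would be C#). This is the Neapolitan chord — a major triad on the lowered second degree.

bII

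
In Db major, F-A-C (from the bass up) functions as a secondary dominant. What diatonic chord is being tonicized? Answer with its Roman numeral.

vi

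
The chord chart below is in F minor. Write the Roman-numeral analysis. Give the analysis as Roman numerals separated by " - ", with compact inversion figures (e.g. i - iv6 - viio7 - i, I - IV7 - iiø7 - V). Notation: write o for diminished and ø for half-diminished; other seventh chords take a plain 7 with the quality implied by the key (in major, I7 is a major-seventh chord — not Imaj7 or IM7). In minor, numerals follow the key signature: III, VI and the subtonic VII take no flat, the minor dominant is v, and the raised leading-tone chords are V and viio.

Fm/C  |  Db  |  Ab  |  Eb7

Fm/C: root F is the tonic; minor triad there is i64.
Db: major triad on Db = scale degree 6 → VI.
Ab: root Ab is the mediant; major triad there is III.
Eb7: root Eb is the subtonic; dominant seventh chord there is VII7.

i64 - VI - III - VII7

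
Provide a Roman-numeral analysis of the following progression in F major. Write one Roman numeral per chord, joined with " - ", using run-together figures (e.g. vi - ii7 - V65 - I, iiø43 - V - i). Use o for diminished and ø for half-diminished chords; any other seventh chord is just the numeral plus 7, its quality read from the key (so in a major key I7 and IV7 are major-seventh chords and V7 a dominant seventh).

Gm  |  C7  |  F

ii - V7 - I

Gm: minor triad on G = scale degree 2 → ii.
C7: root C is the dominant; dominant seventh chord there is V7.
F has root F, degree 1 in F major, so I.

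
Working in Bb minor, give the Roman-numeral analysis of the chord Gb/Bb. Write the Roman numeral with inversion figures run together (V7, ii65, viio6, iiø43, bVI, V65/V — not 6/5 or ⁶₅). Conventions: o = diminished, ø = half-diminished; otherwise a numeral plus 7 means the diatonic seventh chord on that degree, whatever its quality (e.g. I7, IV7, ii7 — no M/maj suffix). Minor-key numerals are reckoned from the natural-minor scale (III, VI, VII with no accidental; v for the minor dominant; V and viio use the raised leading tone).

VI6

Stacked in thirds the chord is Gb-Bb-Db: a major triad on Gb.
In Bb minor, Gb is the submediant; the diatonic major triad there is VI.
With Bb in the bass the chord is in first inversion, so the figured bass is 6.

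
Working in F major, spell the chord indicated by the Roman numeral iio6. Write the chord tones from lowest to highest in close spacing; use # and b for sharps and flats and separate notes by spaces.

Bb Db G

iio6 is the diminished supertonic triad, borrowed from the parallel minor. In F major that root is G.
So the chord is G-Bb-Db, a diminished triad.
With the 6 figure the chord is in first inversion; from the bass Bb upward in close position it reads Bb-Db-G.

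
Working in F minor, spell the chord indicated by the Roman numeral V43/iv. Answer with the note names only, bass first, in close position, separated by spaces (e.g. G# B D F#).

V43/iv is a secondary dominant — the dominant seventh of iv. iv in F minor is Bb, so the applied chord's root is F, a perfect fifth above.
Building a dominant seventh chord on F gives F-A-C-Eb.
With the 43 figure the chord is in second inversion; from the bass C upward in close position it reads C-Eb-F-A.

C Eb F A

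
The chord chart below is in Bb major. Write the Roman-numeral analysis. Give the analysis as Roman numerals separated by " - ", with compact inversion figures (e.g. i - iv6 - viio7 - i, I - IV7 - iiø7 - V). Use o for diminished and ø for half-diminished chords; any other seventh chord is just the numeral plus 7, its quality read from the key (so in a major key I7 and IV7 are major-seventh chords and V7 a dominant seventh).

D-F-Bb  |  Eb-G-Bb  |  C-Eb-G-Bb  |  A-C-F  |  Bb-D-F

D-F-Bb has root Bb, degree 1 in Bb major, so I6.
Eb-G-Bb: root Eb is the subdominant; major triad there is IV.
C-Eb-G-Bb: root C is the supertonic; minor seventh chord there is ii7.
A-C-F: root F is the dominant; major triad there is V6.
Bb-D-F: major triad on Bb = scale degree 1 → I.

I6 - IV - ii7 - V6 - I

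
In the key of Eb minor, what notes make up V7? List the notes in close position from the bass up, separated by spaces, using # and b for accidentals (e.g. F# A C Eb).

In Eb minor, the fifth degree is Bb. The dominant is major (leading tone raised), so V is a dominant seventh chord.
That chord is spelled Bb-D-F-Ab.

Bb D F Ab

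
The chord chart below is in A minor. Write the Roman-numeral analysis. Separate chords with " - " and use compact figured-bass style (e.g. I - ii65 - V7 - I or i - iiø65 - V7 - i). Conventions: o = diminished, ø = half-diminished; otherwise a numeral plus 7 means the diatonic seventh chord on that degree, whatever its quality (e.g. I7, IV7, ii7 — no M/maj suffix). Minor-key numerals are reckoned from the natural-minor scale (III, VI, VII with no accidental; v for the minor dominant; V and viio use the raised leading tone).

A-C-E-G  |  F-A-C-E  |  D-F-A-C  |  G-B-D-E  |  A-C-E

i7 - VI7 - iv7 - v65 - i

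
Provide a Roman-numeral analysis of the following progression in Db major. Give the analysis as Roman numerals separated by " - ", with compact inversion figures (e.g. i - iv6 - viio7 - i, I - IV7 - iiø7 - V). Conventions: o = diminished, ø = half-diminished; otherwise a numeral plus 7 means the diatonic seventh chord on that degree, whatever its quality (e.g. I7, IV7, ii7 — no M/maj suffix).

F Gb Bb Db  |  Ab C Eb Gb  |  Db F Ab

IV42 - V7 - I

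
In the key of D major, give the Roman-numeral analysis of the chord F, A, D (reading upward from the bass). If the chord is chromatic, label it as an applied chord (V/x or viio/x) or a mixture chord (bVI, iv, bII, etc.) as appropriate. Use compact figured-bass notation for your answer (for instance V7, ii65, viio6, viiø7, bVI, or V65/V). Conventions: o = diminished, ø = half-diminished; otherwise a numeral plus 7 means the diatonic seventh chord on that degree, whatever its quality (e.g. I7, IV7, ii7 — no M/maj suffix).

i6

Stacked in thirds the chord is D-F-A: a minor triad on D.
D is the first degree of D major. This is the minor tonic, borrowed from the parallel minor.
With F in the bass the chord is in first inversion, so the figured bass is 6.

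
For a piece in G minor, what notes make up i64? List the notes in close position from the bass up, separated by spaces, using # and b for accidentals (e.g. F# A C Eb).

D G Bb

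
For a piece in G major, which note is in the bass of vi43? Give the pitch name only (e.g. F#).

vi in G major has root E; the chord is E-G-B-D.
The figure 43 means second inversion — the fifth is in the bass.

B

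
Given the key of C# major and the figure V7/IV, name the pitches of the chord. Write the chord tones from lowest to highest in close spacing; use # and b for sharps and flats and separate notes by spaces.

C# E# G# B

V7/IV is a secondary dominant — the dominant seventh of IV. IV in C# major is F#, so the applied chord's root is C#, a perfect fifth above.
Building a dominant seventh chord on C# gives C#-E#-G#-B.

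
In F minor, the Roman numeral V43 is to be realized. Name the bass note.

V in F minor has root C; the chord is C-E-G-Bb.
The figure 43 means second inversion — the fifth is in the bass.

G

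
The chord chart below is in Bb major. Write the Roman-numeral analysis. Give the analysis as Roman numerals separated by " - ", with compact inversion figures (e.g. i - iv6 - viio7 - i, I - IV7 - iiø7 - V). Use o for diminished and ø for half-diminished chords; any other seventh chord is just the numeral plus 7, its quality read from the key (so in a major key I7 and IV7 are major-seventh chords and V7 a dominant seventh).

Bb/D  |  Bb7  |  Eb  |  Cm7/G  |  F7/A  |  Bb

I6 - V7/IV - IV - ii43 - V65 - I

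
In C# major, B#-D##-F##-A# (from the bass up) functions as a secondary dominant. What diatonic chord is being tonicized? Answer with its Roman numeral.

iii

The chord is a dominant seventh chord on B#.
A dominant resolves down a perfect fifth: B# → E#. In C# major, E# is scale degree 3, i.e. iii.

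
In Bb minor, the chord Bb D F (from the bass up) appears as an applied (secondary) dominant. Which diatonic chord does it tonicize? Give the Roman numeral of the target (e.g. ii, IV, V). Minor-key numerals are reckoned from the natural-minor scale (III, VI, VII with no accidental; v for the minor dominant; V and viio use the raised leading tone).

iv

The chord is a major triad on Bb.
A dominant resolves down a perfect fifth: Bb → Eb. In Bb minor, Eb is scale degree 4, i.e. iv.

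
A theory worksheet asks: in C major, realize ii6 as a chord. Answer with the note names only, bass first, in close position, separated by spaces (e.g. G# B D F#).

F A D

The numeral's case and figure indicate a minor triad. In C major its root, the supertonic, is D.
Stacking thirds from D gives D-F-A.
The figured bass 6 indicates first inversion, placing the third (F) in the bass: F-A-D.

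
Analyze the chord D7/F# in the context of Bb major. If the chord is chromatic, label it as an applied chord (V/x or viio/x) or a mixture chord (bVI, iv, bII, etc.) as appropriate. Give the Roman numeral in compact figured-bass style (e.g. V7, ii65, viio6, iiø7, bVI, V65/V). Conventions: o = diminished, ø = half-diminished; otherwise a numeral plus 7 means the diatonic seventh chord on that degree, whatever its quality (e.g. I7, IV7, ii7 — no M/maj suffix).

The pitches D-F#-A-C form a dominant seventh chord rooted on D.
D is not a diatonic chord root with this quality in Bb major, but it lies a perfect fifth above G (vi), so the chord functions as an applied dominant of vi.
With F# in the bass the chord is in first inversion, so the figured bass is 65.

V65/vi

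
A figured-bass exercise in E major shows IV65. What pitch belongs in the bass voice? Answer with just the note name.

C#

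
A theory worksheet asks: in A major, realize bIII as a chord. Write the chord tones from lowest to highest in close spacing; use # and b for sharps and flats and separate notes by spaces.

Scale degree 3 in A major is C#; lowering it a half step gives C. bIII is a major triad on the lowered third degree, borrowed from the parallel minor.
So the chord is C-E-G.

C E G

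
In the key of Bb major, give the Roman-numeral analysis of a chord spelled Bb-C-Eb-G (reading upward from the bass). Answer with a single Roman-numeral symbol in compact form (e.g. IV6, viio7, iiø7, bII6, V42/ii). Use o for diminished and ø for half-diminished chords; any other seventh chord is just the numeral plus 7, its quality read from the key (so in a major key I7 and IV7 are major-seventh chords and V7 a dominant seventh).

The pitches C-Eb-G-Bb form a minor seventh chord rooted on C.
In Bb major, C is the supertonic; the diatonic minor seventh chord there is ii7.
With Bb in the bass the chord is in third inversion, so the figured bass is 42.

ii42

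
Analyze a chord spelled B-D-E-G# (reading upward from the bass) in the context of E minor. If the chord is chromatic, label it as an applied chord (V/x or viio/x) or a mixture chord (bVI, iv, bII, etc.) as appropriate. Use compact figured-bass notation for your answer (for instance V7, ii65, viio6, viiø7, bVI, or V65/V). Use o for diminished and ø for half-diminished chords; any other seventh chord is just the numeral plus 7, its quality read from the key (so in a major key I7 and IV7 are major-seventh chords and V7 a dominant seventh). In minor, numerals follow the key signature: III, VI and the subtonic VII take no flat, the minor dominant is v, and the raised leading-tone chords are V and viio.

V43/iv

Stacked in thirds the chord is E-G#-B-D: a dominant seventh chord on E.
E is not a diatonic chord root with this quality in E minor, but it lies a perfect fifth above A (iv), so the chord functions as an applied dominant of iv.
With B in the bass the chord is in second inversion, so the figured bass is 43.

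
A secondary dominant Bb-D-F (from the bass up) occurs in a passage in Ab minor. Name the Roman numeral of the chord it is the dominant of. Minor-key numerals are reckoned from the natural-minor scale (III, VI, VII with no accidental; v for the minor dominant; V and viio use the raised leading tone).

V

The chord is a major triad on Bb.
A dominant resolves down a perfect fifth: Bb → Eb. In Ab minor, Eb is scale degree 5, i.e. V.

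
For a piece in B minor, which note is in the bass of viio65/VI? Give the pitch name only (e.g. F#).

The applied chord viio65/VI is rooted on F#: F#-A-C-Eb.
The figure 65 means first inversion — the third is in the bass.

A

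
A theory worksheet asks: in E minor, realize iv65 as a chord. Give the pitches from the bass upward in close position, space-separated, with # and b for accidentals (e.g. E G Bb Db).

C E G A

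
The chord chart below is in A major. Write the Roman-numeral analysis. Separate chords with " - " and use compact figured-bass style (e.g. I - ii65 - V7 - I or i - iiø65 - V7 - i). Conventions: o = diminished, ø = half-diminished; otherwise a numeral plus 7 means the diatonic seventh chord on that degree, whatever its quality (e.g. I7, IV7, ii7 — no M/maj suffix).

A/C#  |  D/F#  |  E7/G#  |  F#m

A/C#: root A is the tonic; major triad there is I6.
D/F#: major triad on D = scale degree 4 → IV6.
E7/G#: dominant seventh chord on E = scale degree 5 → V65.
F#m: root F# is the submediant; minor triad there is vi.

I6 - IV6 - V65 - vi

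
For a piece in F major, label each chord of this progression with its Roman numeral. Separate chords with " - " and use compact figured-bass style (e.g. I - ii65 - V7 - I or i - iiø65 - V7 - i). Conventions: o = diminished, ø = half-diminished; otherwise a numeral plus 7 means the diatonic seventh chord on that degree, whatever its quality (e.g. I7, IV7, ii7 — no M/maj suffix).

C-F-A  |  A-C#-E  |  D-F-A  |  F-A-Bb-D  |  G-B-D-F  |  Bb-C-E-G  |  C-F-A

I64 - V/vi - vi - IV43 - V7/V - V42 - I64

C-F-A: root F is the tonic; major triad there is I64.
A-C#-E: chromatic; A is V of vi, so V/vi.
D-F-A: minor triad on D = scale degree 6 → vi.
F-A-Bb-D: major seventh chord on Bb = scale degree 4 → IV43.
G-B-D-F is the secondary dominant of V (dominant seventh chord on G): V7/V.
Bb-C-E-G: dominant seventh chord on C = scale degree 5 → V42.
C-F-A has root F, degree 1 in F major, so I64.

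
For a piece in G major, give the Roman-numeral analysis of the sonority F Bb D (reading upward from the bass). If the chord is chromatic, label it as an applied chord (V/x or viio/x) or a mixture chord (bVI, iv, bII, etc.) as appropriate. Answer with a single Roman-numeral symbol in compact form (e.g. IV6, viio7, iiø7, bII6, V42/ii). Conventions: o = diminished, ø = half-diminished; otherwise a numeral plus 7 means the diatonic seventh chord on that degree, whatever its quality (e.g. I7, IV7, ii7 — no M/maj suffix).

bIII64

Stacked in thirds the chord is Bb-D-F: a major triad on Bb.
Bb is the lowered third degree of G major (diatonic 3 would be B). This is a major triad on the lowered third degree, borrowed from the parallel minor.
With F in the bass the chord is in second inversion, so the figured bass is 64.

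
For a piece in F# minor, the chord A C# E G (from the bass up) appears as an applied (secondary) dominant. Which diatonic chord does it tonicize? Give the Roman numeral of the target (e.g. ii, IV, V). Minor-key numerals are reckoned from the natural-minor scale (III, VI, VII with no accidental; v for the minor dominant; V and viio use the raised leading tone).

VI

The chord is a dominant seventh chord on A.
A dominant resolves down a perfect fifth: A → D. In F# minor, D is scale degree 6, i.e. VI.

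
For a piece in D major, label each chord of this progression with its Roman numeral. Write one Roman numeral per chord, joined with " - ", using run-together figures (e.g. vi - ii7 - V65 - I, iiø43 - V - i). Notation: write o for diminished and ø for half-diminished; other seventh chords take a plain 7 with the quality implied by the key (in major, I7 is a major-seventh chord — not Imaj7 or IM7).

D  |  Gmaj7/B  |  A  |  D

I - IV65 - V - I

D: major triad on D = scale degree 1 → I.
Gmaj7/B has root G, degree 4 in D major, so IV65.
A: major triad on A = scale degree 5 → V.
D has root D, degree 1 in D major, so I.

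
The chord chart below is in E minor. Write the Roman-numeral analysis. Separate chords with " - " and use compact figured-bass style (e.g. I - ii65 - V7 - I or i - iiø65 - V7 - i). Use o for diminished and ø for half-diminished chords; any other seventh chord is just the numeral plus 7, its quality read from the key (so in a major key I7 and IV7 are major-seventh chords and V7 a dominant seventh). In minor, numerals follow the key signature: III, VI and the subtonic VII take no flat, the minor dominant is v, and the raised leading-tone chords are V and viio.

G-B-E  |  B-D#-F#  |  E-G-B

i6 - V - i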